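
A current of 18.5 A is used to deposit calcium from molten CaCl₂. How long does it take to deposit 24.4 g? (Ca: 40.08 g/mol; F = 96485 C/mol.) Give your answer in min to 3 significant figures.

n(Ca) = 24.4 / 40.08 = 0.6088 mol
Ca²⁺ + 2e⁻ → Ca, so n(e⁻) = 2 × 0.6088 = 1.218 mol
Q = 1.218 × 96485 = 1.175×10^5 C
t = Q / I = 1.175×10^5 / 18.5 = 6351 s = 106 min

106 min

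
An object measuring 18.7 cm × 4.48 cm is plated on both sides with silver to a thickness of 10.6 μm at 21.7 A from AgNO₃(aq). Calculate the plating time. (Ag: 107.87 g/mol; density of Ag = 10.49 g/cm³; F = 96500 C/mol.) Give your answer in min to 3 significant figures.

Plated area = 2 × 18.7 × 4.48 = 167.6 cm²
Volume = 167.6 × 10.6×10⁻⁴ cm = 0.1777 cm³
m(Ag) = 0.1777 × 10.49 = 1.864 g
n(Ag) = 1.864 / 107.87 = 0.01728 mol; n(e⁻) = 0.01728 mol
Q = 0.01728 × 96500 = 1668 C
t = 1668 / 21.7 = 76.87 s = 1.28 min

1.28 min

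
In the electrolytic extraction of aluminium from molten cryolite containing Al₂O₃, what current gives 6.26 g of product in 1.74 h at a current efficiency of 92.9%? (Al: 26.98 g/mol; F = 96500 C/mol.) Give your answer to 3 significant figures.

n(Al) = 6.26 / 26.98 = 0.2320 mol
Al³⁺ + 3e⁻ → Al, so n(e⁻) = 3 × 0.2320 = 0.6960 mol
Q = 0.6960 × 96500 / 0.929 = 72300 C
I = Q / t = 72300 / 6264 s = 11.5 A

11.5 A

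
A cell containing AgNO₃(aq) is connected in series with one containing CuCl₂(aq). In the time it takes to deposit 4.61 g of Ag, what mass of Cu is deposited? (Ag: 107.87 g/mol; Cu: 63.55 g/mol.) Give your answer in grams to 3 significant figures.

1.36 g

n(Ag) = 4.61 / 107.87 = 0.04274 mol
Ag⁺ + e⁻ → Ag, so n(e⁻) = 0.04274 mol
Same current for the same time ⇒ same n(e⁻) = 0.04274 mol in both cells.
Cu²⁺ + 2e⁻ → Cu, so n(Cu) = 0.04274 / 2 = 0.02137 mol
m(Cu) = 0.02137 × 63.55 = 1.36 g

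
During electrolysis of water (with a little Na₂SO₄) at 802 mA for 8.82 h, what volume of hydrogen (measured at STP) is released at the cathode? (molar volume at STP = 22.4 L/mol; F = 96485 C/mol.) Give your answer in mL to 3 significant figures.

2960 mL

Q = 0.802 A × 31752 s = 25470 C
n(e⁻) = 25470 / 96485 = 0.2640 mol
2H⁺ + 2e⁻ → H₂, so n(H₂) = 0.2640 / 2 = 0.1320 mol
V = 0.1320 × 22.4 = 2.957 L
= 2960 mL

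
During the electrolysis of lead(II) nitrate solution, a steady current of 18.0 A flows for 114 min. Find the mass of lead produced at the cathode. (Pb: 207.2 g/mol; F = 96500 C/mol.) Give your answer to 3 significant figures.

132 g

Q = 18.0 A × 6840 s = 1.231×10^5 C
n(e⁻) = Q/F = 1.231×10^5/96500 = 1.276 mol
Pb²⁺ + 2e⁻ → Pb, so n(Pb) = 1.276 / 2 = 0.6380 mol
m = 0.6380 × 207.2 = 132 g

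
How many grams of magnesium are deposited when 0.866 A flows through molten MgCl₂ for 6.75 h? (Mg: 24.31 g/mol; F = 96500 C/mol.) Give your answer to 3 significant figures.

Charge passed = 0.866 × 24300 = 21040 C
n(e⁻) = 21040 / 96500 = 0.2180 mol
Mg²⁺ + 2e⁻ → Mg, so n(Mg) = 0.2180 / 2 = 0.1090 mol
m = 0.1090 × 24.31 = 2.65 g

2.65 g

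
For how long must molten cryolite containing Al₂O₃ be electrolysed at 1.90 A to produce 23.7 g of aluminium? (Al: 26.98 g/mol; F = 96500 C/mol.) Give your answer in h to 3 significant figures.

37.2 h

n(Al) = 23.7 / 26.98 = 0.8784 mol
Al³⁺ + 3e⁻ → Al, so n(e⁻) = 3 × 0.8784 = 2.635 mol
Q = 2.635 × 96500 = 2.543×10^5 C
t = Q / I = 2.543×10^5 / 1.90 = 1.338×10^5 s = 37.2 h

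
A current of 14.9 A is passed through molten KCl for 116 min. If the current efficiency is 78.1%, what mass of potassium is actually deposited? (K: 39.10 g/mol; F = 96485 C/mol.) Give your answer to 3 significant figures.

32.8 g

Q = 14.9 × 6960 = 1.037×10^5 C
n(e⁻) = 1.037×10^5 / 96485 = 1.075 mol
K⁺ + e⁻ → K, so theoretical m(K) = 1.075 × 39.10 = 42.03 g
Actual mass = 78.1% × 42.03 = 32.8 g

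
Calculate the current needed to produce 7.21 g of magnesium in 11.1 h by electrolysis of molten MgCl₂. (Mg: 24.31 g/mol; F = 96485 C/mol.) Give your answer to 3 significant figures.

n(Mg) = 7.21 / 24.31 = 0.2966 mol
Mg²⁺ + 2e⁻ → Mg, so n(e⁻) = 2 × 0.2966 = 0.5932 mol
Q = 0.5932 × 96485 = 57230 C
I = Q / t = 57230 / 39960 s = 1.43 A

1.43 A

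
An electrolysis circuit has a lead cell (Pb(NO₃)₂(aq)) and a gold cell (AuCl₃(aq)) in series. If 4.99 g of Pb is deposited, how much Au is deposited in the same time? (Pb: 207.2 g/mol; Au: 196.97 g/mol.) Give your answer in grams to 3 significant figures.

3.16 g

n(Pb) = 4.99 / 207.2 = 0.02408 mol
Pb²⁺ + 2e⁻ → Pb, so n(e⁻) = 2 × 0.02408 = 0.04816 mol
Since the cells are in series, n(e⁻) in the Au cell is also 0.04816 mol.
Au³⁺ + 3e⁻ → Au, so n(Au) = 0.04816 / 3 = 0.01605 mol
m(Au) = 0.01605 × 196.97 = 3.16 g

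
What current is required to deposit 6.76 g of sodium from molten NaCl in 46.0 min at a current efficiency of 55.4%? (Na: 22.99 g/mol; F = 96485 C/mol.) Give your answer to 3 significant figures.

n(Na) = 6.76 / 22.99 = 0.2940 mol
Na⁺ + e⁻ → Na, so n(e⁻) = 0.2940 mol
Q = 0.2940 × 96485 / 0.554 = 51200 C
I = Q / t = 51200 / 2760 s = 18.6 A

18.6 A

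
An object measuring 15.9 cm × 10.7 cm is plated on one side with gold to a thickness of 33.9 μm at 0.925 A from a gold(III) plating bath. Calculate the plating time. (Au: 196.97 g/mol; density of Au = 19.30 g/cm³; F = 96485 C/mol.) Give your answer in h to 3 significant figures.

4.91 h

Plated area = 15.9 × 10.7 = 170.1 cm²
Volume = 170.1 × 33.9×10⁻⁴ cm = 0.5766 cm³
m(Au) = 0.5766 × 19.30 = 11.13 g
n(Au) = 11.13 / 196.97 = 0.05651 mol; n(e⁻) = 3 × 0.05651 = 0.1695 mol
Q = 0.1695 × 96485 = 16350 C
t = 16350 / 0.925 = 17680 s = 4.91 h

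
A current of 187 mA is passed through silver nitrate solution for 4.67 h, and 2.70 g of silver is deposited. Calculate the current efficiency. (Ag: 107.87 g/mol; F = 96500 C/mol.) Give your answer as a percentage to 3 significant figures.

76.8%

Q = 0.187 × 16812 = 3144 C
n(e⁻) = 3144 / 96500 = 0.03258 mol
Ag⁺ + e⁻ → Ag, so theoretical n(Ag) = 0.03258 mol → 3.514 g
Efficiency = 2.70 / 3.514 = 0.7684 = 76.8%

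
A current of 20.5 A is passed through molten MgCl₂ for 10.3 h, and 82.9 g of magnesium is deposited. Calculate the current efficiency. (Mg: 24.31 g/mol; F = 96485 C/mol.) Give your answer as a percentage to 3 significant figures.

86.6%

Q = 20.5 × 37080 = 7.601×10^5 C
n(e⁻) = 7.601×10^5 / 96485 = 7.878 mol
Mg²⁺ + 2e⁻ → Mg, so theoretical n(Mg) = 3.939 mol → 95.76 g
Efficiency = 82.9 / 95.76 = 0.8657 = 86.6%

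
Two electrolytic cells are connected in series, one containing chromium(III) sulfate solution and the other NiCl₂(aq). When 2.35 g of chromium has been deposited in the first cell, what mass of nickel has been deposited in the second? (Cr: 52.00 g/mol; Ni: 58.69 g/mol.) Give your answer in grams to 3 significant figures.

3.98 g

n(Cr) = 2.35 / 52.00 = 0.04519 mol
Cr³⁺ + 3e⁻ → Cr, so n(e⁻) = 3 × 0.04519 = 0.1356 mol
Same current for the same time ⇒ same n(e⁻) = 0.1356 mol in both cells.
Ni²⁺ + 2e⁻ → Ni, so n(Ni) = 0.1356 / 2 = 0.06780 mol
m(Ni) = 0.06780 × 58.69 = 3.98 g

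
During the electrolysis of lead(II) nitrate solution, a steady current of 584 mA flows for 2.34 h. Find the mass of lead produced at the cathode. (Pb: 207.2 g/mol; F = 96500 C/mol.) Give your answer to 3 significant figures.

5.28 g

Q = 0.584 A × 8424 s = 4920 C
n(e⁻) = 4920 / 96500 = 0.05098 mol
Pb²⁺ + 2e⁻ → Pb, so n(Pb) = 0.05098 / 2 = 0.02549 mol
m = 0.02549 × 207.2 = 5.28 g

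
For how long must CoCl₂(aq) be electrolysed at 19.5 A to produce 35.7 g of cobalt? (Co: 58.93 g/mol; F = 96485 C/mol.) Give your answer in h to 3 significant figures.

n(Co) = 35.7 / 58.93 = 0.6058 mol
Co²⁺ + 2e⁻ → Co, so n(e⁻) = 2 × 0.6058 = 1.212 mol
Q = 1.212 × 96485 = 1.169×10^5 C
t = Q / I = 1.169×10^5 / 19.5 = 5995 s = 1.67 h

1.67 h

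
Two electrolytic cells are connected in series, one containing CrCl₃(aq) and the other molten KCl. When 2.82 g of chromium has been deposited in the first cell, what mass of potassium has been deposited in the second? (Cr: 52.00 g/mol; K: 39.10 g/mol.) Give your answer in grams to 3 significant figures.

n(Cr) = 2.82 / 52.00 = 0.05423 mol
Cr³⁺ + 3e⁻ → Cr, so n(e⁻) = 3 × 0.05423 = 0.1627 mol
Since the cells are in series, n(e⁻) in the K cell is also 0.1627 mol.
K⁺ + e⁻ → K, so n(K) = 0.1627 mol
m(K) = 0.1627 × 39.10 = 6.36 g

6.36 g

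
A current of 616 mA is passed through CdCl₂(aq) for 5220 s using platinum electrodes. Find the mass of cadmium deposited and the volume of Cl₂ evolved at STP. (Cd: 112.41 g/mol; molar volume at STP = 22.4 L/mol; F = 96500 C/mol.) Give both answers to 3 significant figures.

1.87 g Cd; 0.373 L Cl₂

Q = 0.616 × 5220 = 3216 C; n(e⁻) = 3216 / 96500 = 0.03333 mol
Cathode: Cd²⁺ + 2e⁻ → Cd → n(Cd) = 0.03333/2 = 0.01667 mol → 1.87 g
Anode: 2Cl⁻ → Cl₂ + 2e⁻ → n(Cl₂) = 0.03333/2 = 0.01667 mol → 0.373 L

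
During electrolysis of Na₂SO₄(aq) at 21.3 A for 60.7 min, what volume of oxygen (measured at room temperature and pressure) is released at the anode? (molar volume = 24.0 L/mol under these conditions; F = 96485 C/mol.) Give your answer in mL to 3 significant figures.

Q = 21.3 A × 3642 s = 77570 C
n(e⁻) = 77570 / 96485 = 0.8040 mol
2H₂O → O₂ + 4H⁺ + 4e⁻, so n(O₂) = 0.8040 / 4 = 0.2010 mol
V = 0.2010 × 24.0 = 4.824 L
= 4820 mL

4820 mL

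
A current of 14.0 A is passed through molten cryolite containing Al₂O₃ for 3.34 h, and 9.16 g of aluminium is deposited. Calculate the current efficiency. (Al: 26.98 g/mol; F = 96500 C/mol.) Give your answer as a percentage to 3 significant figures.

Q = 14.0 × 12024 = 1.683×10^5 C
n(e⁻) = 1.683×10^5 / 96500 = 1.744 mol
Al³⁺ + 3e⁻ → Al, so theoretical n(Al) = 0.5813 mol → 15.68 g
Efficiency = 9.16 / 15.68 = 0.5842 = 58.4%

58.4%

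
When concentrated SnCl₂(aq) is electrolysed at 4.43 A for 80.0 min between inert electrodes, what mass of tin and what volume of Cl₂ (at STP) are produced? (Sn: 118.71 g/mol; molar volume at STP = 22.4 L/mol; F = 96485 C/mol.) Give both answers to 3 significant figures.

Q = 4.43 × 4800 = 21260 C; n(e⁻) = 21260 / 96485 = 0.2203 mol
Cathode: Sn²⁺ + 2e⁻ → Sn → n(Sn) = 0.2203/2 = 0.1102 mol → 13.1 g
Anode: 2Cl⁻ → Cl₂ + 2e⁻ → n(Cl₂) = 0.2203/2 = 0.1102 mol → 2.47 L

13.1 g Sn; 2.47 L Cl₂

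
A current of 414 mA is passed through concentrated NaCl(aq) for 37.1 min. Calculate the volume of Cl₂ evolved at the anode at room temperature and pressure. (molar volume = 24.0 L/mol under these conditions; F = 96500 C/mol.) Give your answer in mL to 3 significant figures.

Charge passed = 0.414 × 2226 = 921.6 C
Moles of electrons = 921.6 / 96500 = 0.009550 mol
2Cl⁻ → Cl₂ + 2e⁻, so n(Cl₂) = 0.009550 / 2 = 0.004775 mol
V = 0.004775 × 24.0 = 0.1146 L
= 115 mL

115 mL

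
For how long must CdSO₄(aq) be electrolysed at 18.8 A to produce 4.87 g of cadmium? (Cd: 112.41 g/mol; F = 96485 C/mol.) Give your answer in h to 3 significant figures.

0.124 h

n(Cd) = 4.87 / 112.41 = 0.04332 mol
Cd²⁺ + 2e⁻ → Cd, so n(e⁻) = 2 × 0.04332 = 0.08664 mol
Q = 0.08664 × 96485 = 8359 C
t = Q / I = 8359 / 18.8 = 444.6 s = 0.124 h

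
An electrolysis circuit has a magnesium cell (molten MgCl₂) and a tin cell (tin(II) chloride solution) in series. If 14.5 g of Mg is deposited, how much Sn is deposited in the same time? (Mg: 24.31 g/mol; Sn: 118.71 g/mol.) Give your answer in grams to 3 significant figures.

70.8 g

n(Mg) = 14.5 / 24.31 = 0.5965 mol
Mg²⁺ + 2e⁻ → Mg, so n(e⁻) = 2 × 0.5965 = 1.193 mol
Since the cells are in series, n(e⁻) in the Sn cell is also 1.193 mol.
Sn²⁺ + 2e⁻ → Sn, so n(Sn) = 1.193 / 2 = 0.5965 mol
m(Sn) = 0.5965 × 118.71 = 70.8 g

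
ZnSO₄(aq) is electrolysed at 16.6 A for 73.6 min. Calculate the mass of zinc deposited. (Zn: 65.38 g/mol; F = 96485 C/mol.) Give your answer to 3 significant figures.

24.8 g

Charge passed = 16.6 × 4416 = 73310 C
n(e⁻) = 73310 / 96485 = 0.7598 mol
Zn²⁺ + 2e⁻ → Zn, so n(Zn) = 0.7598 / 2 = 0.3799 mol
m = 0.3799 × 65.38 = 24.8 g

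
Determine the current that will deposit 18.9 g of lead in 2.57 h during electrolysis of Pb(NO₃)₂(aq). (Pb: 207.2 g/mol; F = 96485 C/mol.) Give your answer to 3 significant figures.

n(Pb) = 18.9 / 207.2 = 0.09122 mol
Pb²⁺ + 2e⁻ → Pb, so n(e⁻) = 2 × 0.09122 = 0.1824 mol
Q = 0.1824 × 96485 = 17600 C
I = Q / t = 17600 / 9252 s = 1.90 A

1.90 A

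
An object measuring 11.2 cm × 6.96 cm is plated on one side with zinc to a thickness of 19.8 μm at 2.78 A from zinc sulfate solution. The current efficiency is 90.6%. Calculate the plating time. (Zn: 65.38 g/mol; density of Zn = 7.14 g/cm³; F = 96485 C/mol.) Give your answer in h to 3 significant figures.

0.359 h

Plated area = 11.2 × 6.96 = 77.95 cm²
Volume = 77.95 × 19.8×10⁻⁴ cm = 0.1543 cm³
m(Zn) = 0.1543 × 7.14 = 1.102 g
n(Zn) = 1.102 / 65.38 = 0.01686 mol; n(e⁻) = 2 × 0.01686 = 0.03372 mol
Q = 0.03372 × 96485 / 0.906 = 3591 C
t = 3591 / 2.78 = 1292 s = 0.359 h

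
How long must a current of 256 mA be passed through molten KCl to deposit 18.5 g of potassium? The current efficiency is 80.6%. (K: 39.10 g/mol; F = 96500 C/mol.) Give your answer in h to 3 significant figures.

n(K) = 18.5 / 39.10 = 0.4731 mol
K⁺ + e⁻ → K, so n(e⁻) = 0.4731 mol
Q = 0.4731 × 96500 / 0.806 = 56640 C
t = Q / I = 56640 / 0.256 = 2.213×10^5 s = 61.5 h

61.5 h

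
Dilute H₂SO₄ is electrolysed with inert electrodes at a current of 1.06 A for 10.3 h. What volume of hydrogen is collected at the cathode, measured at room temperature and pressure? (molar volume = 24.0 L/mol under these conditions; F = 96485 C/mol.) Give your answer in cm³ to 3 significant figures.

4890 cm³

Charge passed = 1.06 × 37080 = 39300 C
n(e⁻) = Q/F = 39300/96485 = 0.4073 mol
2H⁺ + 2e⁻ → H₂, so n(H₂) = 0.4073 / 2 = 0.2037 mol
V = 0.2037 × 24.0 = 4.889 L
= 4890 cm³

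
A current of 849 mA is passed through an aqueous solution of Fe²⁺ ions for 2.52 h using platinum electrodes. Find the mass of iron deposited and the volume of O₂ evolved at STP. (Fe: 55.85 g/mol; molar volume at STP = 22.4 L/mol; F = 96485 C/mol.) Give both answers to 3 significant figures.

2.23 g Fe; 0.447 L O₂

Q = 0.849 × 9072 = 7702 C; n(e⁻) = 7702 / 96485 = 0.07983 mol
Cathode: Fe²⁺ + 2e⁻ → Fe → n(Fe) = 0.07983/2 = 0.03992 mol → 2.23 g
Anode: 2H₂O → O₂ + 4H⁺ + 4e⁻ → n(O₂) = 0.07983/4 = 0.01996 mol → 0.447 L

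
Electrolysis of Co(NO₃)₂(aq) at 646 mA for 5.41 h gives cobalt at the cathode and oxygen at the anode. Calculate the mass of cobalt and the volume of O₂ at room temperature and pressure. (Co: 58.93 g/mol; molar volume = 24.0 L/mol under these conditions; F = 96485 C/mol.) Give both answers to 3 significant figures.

3.84 g Co; 0.782 L O₂

Q = 0.646 × 19476 = 12580 C; n(e⁻) = 12580 / 96485 = 0.1304 mol
Cathode: Co²⁺ + 2e⁻ → Co → n(Co) = 0.1304/2 = 0.06520 mol → 3.84 g
Anode: 2H₂O → O₂ + 4H⁺ + 4e⁻ → n(O₂) = 0.1304/4 = 0.03260 mol → 0.782 L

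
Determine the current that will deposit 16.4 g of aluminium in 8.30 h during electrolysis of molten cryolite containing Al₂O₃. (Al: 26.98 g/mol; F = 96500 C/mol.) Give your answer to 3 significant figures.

n(Al) = 16.4 / 26.98 = 0.6079 mol
Al³⁺ + 3e⁻ → Al, so n(e⁻) = 3 × 0.6079 = 1.824 mol
Q = 1.824 × 96500 = 1.760×10^5 C
I = Q / t = 1.760×10^5 / 29880 s = 5.89 A

5.89 A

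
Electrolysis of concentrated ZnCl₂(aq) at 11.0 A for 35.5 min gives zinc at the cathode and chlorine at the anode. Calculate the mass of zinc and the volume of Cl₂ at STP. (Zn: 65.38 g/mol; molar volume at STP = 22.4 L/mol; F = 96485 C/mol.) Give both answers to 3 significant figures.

Q = 11.0 × 2130 = 23430 C; n(e⁻) = 23430 / 96485 = 0.2428 mol
Cathode: Zn²⁺ + 2e⁻ → Zn → n(Zn) = 0.2428/2 = 0.1214 mol → 7.94 g
Anode: 2Cl⁻ → Cl₂ + 2e⁻ → n(Cl₂) = 0.2428/2 = 0.1214 mol → 2.72 L

7.94 g Zn; 2.72 L Cl₂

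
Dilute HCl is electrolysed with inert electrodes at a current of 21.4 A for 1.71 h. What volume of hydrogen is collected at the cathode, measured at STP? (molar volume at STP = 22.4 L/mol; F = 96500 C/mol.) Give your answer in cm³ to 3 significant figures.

15300 cm³

Q = 21.4 A × 6156 s = 1.317×10^5 C
Moles of electrons = 1.317×10^5 / 96500 = 1.365 mol
2H⁺ + 2e⁻ → H₂, so n(H₂) = 1.365 / 2 = 0.6825 mol
V = 0.6825 × 22.4 = 15.29 L
= 15300 cm³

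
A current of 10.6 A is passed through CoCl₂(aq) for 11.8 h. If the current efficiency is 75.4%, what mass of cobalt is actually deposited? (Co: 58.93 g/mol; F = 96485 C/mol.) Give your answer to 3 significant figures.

104 g

Q = 10.6 × 42480 = 4.503×10^5 C
n(e⁻) = 4.503×10^5 / 96485 = 4.667 mol
Co²⁺ + 2e⁻ → Co, so theoretical m(Co) = 2.334 × 58.93 = 137.5 g
Actual mass = 75.4% × 137.5 = 104 g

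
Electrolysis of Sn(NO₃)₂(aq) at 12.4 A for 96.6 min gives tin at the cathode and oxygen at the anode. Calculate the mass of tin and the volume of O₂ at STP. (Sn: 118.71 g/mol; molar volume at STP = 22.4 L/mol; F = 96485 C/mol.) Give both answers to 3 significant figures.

44.2 g Sn; 4.17 L O₂

Q = 12.4 × 5796 = 71870 C; n(e⁻) = 71870 / 96485 = 0.7449 mol
Cathode: Sn²⁺ + 2e⁻ → Sn → n(Sn) = 0.7449/2 = 0.3725 mol → 44.2 g
Anode: 2H₂O → O₂ + 4H⁺ + 4e⁻ → n(O₂) = 0.7449/4 = 0.1862 mol → 4.17 L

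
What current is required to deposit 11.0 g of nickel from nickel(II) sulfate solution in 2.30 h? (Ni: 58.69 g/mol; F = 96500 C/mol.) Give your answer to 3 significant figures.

4.37 A

n(Ni) = 11.0 / 58.69 = 0.1874 mol
Ni²⁺ + 2e⁻ → Ni, so n(e⁻) = 2 × 0.1874 = 0.3748 mol
Q = 0.3748 × 96500 = 36170 C
I = Q / t = 36170 / 8280 s = 4.37 A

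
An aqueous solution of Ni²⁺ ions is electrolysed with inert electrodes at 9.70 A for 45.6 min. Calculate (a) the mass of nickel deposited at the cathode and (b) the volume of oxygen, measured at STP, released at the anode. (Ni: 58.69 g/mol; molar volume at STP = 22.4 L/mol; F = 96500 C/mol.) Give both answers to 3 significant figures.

8.07 g Ni; 1.54 L O₂

Q = 9.70 × 2736 = 26540 C; n(e⁻) = 26540 / 96500 = 0.2750 mol
Cathode: Ni²⁺ + 2e⁻ → Ni → n(Ni) = 0.2750/2 = 0.1375 mol → 8.07 g
Anode: 2H₂O → O₂ + 4H⁺ + 4e⁻ → n(O₂) = 0.2750/4 = 0.06875 mol → 1.54 L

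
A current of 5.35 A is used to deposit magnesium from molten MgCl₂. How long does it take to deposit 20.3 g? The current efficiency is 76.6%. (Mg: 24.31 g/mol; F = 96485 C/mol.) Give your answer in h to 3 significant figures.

10.9 h

n(Mg) = 20.3 / 24.31 = 0.8350 mol
Mg²⁺ + 2e⁻ → Mg, so n(e⁻) = 2 × 0.8350 = 1.670 mol
Q = 1.670 × 96485 / 0.766 = 2.104×10^5 C
t = Q / I = 2.104×10^5 / 5.35 = 39330 s = 10.9 h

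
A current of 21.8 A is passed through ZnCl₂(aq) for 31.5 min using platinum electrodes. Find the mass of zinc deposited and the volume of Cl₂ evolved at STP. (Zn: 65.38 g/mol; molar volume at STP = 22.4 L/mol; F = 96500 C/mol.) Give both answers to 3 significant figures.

14.0 g Zn; 4.78 L Cl₂

Q = 21.8 × 1890 = 41200 C; n(e⁻) = 41200 / 96500 = 0.4269 mol
Cathode: Zn²⁺ + 2e⁻ → Zn → n(Zn) = 0.4269/2 = 0.2135 mol → 14.0 g
Anode: 2Cl⁻ → Cl₂ + 2e⁻ → n(Cl₂) = 0.4269/2 = 0.2135 mol → 4.78 L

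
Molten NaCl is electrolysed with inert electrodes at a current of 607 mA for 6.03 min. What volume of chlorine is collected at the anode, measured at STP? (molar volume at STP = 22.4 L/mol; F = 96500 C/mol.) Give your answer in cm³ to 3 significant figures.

Q = 0.607 A × 361.8 s = 219.6 C
Moles of electrons = 219.6 / 96500 = 0.002276 mol
2Cl⁻ → Cl₂ + 2e⁻, so n(Cl₂) = 0.002276 / 2 = 0.001138 mol
V = 0.001138 × 22.4 = 0.02549 L
= 25.5 cm³

25.5 cm³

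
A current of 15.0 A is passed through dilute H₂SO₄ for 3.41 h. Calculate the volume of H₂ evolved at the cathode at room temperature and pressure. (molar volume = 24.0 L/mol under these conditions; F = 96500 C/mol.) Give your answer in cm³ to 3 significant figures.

22900 cm³

Q = 15.0 A × 12276 s = 1.841×10^5 C
Moles of electrons = 1.841×10^5 / 96500 = 1.908 mol
2H⁺ + 2e⁻ → H₂, so n(H₂) = 1.908 / 2 = 0.9540 mol
V = 0.9540 × 24.0 = 22.90 L
= 22900 cm³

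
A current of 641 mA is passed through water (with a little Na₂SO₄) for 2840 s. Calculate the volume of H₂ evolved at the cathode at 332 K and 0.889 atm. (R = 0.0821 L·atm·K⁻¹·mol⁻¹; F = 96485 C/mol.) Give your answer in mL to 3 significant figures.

Q = 0.641 A × 2840 s = 1820 C
Moles of electrons = 1820 / 96485 = 0.01886 mol
2H⁺ + 2e⁻ → H₂, so n(H₂) = 0.01886 / 2 = 0.009430 mol
V = nRT/P = 0.009430 × 0.0821 × 332 / 0.889 = 0.2891 L
= 289 mL

289 mL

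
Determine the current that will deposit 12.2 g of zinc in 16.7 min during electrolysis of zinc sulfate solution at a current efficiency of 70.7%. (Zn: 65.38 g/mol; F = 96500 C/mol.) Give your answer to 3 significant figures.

n(Zn) = 12.2 / 65.38 = 0.1866 mol
Zn²⁺ + 2e⁻ → Zn, so n(e⁻) = 2 × 0.1866 = 0.3732 mol
Q = 0.3732 × 96500 / 0.707 = 50940 C
I = Q / t = 50940 / 1002 s = 50.8 A

50.8 A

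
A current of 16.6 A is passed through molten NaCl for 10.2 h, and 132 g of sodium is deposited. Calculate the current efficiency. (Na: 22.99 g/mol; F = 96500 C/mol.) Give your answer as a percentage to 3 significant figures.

Q = 16.6 × 36720 = 6.096×10^5 C
n(e⁻) = 6.096×10^5 / 96500 = 6.317 mol
Na⁺ + e⁻ → Na, so theoretical n(Na) = 6.317 mol → 145.2 g
Efficiency = 132 / 145.2 = 0.9091 = 90.9%

90.9%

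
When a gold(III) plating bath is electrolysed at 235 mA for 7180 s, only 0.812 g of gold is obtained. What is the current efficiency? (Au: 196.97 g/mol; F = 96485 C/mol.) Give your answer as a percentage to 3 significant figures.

70.7%

Q = 0.235 × 7180 = 1687 C
n(e⁻) = 1687 / 96485 = 0.01748 mol
Au³⁺ + 3e⁻ → Au, so theoretical n(Au) = 0.005827 mol → 1.148 g
Efficiency = 0.812 / 1.148 = 0.7073 = 70.7%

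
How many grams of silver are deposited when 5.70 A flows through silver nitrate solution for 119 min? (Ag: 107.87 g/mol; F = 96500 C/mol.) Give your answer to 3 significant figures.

45.5 g

Q = It = 5.70 × 7140 = 40700 C
n(e⁻) = Q/F = 40700/96500 = 0.4218 mol
Ag⁺ + e⁻ → Ag, so n(Ag) = 0.4218 mol
m = 0.4218 × 107.87 = 45.5 g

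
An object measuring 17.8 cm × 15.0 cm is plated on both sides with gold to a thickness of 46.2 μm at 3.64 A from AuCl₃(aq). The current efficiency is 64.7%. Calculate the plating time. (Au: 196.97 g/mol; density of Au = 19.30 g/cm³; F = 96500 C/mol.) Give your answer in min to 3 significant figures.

495 min

Plated area = 2 × 17.8 × 15.0 = 534.0 cm²
Volume = 534.0 × 46.2×10⁻⁴ cm = 2.467 cm³
m(Au) = 2.467 × 19.30 = 47.61 g
n(Au) = 47.61 / 196.97 = 0.2417 mol; n(e⁻) = 3 × 0.2417 = 0.7251 mol
Q = 0.7251 × 96500 / 0.647 = 1.081×10^5 C
t = 1.081×10^5 / 3.64 = 29700 s = 495 min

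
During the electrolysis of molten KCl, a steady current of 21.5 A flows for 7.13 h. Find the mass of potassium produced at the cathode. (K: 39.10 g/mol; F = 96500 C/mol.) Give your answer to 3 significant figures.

Q = 21.5 A × 25668 s = 5.519×10^5 C
n(e⁻) = Q/F = 5.519×10^5/96500 = 5.719 mol
K⁺ + e⁻ → K, so n(K) = 5.719 mol
m = 5.719 × 39.10 = 224 g

224 g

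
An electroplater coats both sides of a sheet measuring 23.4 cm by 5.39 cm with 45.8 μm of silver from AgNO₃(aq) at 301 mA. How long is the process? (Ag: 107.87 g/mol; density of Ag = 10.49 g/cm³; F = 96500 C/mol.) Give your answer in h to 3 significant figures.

Plated area = 2 × 23.4 × 5.39 = 252.3 cm²
Volume = 252.3 × 45.8×10⁻⁴ cm = 1.156 cm³
m(Ag) = 1.156 × 10.49 = 12.13 g
n(Ag) = 12.13 / 107.87 = 0.1125 mol; n(e⁻) = 0.1125 mol
Q = 0.1125 × 96500 = 10860 C
t = 10860 / 0.301 = 36080 s = 10.0 h

10.0 h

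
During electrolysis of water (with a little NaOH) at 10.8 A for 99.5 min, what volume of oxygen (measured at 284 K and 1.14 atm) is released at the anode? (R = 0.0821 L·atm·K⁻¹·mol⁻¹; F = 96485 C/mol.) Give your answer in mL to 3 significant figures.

3420 mL

Charge passed = 10.8 × 5970 = 64480 C
n(e⁻) = 64480 / 96485 = 0.6683 mol
2H₂O → O₂ + 4H⁺ + 4e⁻, so n(O₂) = 0.6683 / 4 = 0.1671 mol
V = nRT/P = 0.1671 × 0.0821 × 284 / 1.14 = 3.418 L
= 3420 mL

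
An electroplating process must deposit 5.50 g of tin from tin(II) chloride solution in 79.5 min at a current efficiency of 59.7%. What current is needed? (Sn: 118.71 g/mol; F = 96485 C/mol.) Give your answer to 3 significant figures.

3.14 A

n(Sn) = 5.50 / 118.71 = 0.04633 mol
Sn²⁺ + 2e⁻ → Sn, so n(e⁻) = 2 × 0.04633 = 0.09266 mol
Q = 0.09266 × 96485 / 0.597 = 14980 C
I = Q / t = 14980 / 4770 s = 3.14 A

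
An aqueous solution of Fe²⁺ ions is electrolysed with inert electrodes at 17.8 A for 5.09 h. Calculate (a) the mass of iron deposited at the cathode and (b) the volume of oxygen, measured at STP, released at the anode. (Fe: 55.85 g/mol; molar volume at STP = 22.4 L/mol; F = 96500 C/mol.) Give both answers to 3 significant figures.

Q = 17.8 × 18324 = 3.262×10^5 C; n(e⁻) = 3.262×10^5 / 96500 = 3.380 mol
Cathode: Fe²⁺ + 2e⁻ → Fe → n(Fe) = 3.380/2 = 1.690 mol → 94.4 g
Anode: 2H₂O → O₂ + 4H⁺ + 4e⁻ → n(O₂) = 3.380/4 = 0.8450 mol → 18.9 L

94.4 g Fe; 18.9 L O₂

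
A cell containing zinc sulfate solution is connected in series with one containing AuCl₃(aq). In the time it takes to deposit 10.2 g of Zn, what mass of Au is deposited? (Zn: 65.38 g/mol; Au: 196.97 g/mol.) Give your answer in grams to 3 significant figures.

20.5 g

n(Zn) = 10.2 / 65.38 = 0.1560 mol
Zn²⁺ + 2e⁻ → Zn, so n(e⁻) = 2 × 0.1560 = 0.3120 mol
Since the cells are in series, n(e⁻) in the Au cell is also 0.3120 mol.
Au³⁺ + 3e⁻ → Au, so n(Au) = 0.3120 / 3 = 0.1040 mol
m(Au) = 0.1040 × 196.97 = 20.5 g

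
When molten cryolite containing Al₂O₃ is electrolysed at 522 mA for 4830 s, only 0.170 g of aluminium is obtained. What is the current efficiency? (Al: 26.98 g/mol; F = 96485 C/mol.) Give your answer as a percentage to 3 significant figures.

72.3%

Q = 0.522 × 4830 = 2521 C
n(e⁻) = 2521 / 96485 = 0.02613 mol
Al³⁺ + 3e⁻ → Al, so theoretical n(Al) = 0.008710 mol → 0.2350 g
Efficiency = 0.170 / 0.2350 = 0.7234 = 72.3%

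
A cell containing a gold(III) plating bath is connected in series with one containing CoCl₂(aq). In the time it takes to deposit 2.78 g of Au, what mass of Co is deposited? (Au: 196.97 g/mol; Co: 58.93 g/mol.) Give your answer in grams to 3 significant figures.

1.25 g

n(Au) = 2.78 / 196.97 = 0.01411 mol
Au³⁺ + 3e⁻ → Au, so n(e⁻) = 3 × 0.01411 = 0.04233 mol
The cells are in series, so the same charge (and hence the same n(e⁻) = 0.04233 mol) passes through both.
Co²⁺ + 2e⁻ → Co, so n(Co) = 0.04233 / 2 = 0.02117 mol
m(Co) = 0.02117 × 58.93 = 1.25 g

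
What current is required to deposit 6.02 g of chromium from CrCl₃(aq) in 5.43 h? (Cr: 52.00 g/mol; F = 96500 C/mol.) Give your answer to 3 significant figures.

n(Cr) = 6.02 / 52.00 = 0.1158 mol
Cr³⁺ + 3e⁻ → Cr, so n(e⁻) = 3 × 0.1158 = 0.3474 mol
Q = 0.3474 × 96500 = 33520 C
I = Q / t = 33520 / 19548 s = 1.71 A

1.71 A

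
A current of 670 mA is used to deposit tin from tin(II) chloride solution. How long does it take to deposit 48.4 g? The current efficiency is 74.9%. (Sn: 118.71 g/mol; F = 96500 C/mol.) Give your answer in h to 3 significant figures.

43.6 h

n(Sn) = 48.4 / 118.71 = 0.4077 mol
Sn²⁺ + 2e⁻ → Sn, so n(e⁻) = 2 × 0.4077 = 0.8154 mol
Q = 0.8154 × 96500 / 0.749 = 1.051×10^5 C
t = Q / I = 1.051×10^5 / 0.670 = 1.569×10^5 s = 43.6 h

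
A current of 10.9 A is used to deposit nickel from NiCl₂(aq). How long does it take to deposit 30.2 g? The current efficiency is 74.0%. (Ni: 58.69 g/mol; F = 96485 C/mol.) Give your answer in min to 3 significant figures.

205 min

n(Ni) = 30.2 / 58.69 = 0.5146 mol
Ni²⁺ + 2e⁻ → Ni, so n(e⁻) = 2 × 0.5146 = 1.029 mol
Q = 1.029 × 96485 / 0.740 = 1.342×10^5 C
t = Q / I = 1.342×10^5 / 10.9 = 12310 s = 205 min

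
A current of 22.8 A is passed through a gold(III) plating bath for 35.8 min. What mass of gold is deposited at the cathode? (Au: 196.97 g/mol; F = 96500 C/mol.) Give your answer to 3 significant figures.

33.3 g

Q = It = 22.8 × 2148 = 48970 C
n(e⁻) = 48970 / 96500 = 0.5075 mol
Au³⁺ + 3e⁻ → Au, so n(Au) = 0.5075 / 3 = 0.1692 mol
m = 0.1692 × 196.97 = 33.3 g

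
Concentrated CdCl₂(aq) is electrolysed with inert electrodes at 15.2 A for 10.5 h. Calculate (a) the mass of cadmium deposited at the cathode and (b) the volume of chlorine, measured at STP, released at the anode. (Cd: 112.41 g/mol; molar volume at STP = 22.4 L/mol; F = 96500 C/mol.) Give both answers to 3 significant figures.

Q = 15.2 × 37800 = 5.746×10^5 C; n(e⁻) = 5.746×10^5 / 96500 = 5.954 mol
Cathode: Cd²⁺ + 2e⁻ → Cd → n(Cd) = 5.954/2 = 2.977 mol → 335 g
Anode: 2Cl⁻ → Cl₂ + 2e⁻ → n(Cl₂) = 5.954/2 = 2.977 mol → 66.7 L

335 g Cd; 66.7 L Cl₂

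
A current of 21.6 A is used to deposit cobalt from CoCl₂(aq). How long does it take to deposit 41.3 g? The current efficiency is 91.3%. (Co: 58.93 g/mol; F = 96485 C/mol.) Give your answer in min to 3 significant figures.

114 min

n(Co) = 41.3 / 58.93 = 0.7008 mol
Co²⁺ + 2e⁻ → Co, so n(e⁻) = 2 × 0.7008 = 1.402 mol
Q = 1.402 × 96485 / 0.913 = 1.482×10^5 C
t = Q / I = 1.482×10^5 / 21.6 = 6861 s = 114 min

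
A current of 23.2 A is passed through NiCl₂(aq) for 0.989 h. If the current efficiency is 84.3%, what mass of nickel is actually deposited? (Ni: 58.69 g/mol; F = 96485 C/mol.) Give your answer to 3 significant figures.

Q = 23.2 × 3560.4 = 82600 C
n(e⁻) = 82600 / 96485 = 0.8561 mol
Ni²⁺ + 2e⁻ → Ni, so theoretical m(Ni) = 0.4281 × 58.69 = 25.13 g
Actual mass = 84.3% × 25.13 = 21.2 g

21.2 g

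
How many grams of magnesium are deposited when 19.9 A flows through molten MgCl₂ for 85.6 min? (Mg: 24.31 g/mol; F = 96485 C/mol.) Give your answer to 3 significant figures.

12.9 g

Q = It = 19.9 × 5136 = 1.022×10^5 C
n(e⁻) = 1.022×10^5 / 96485 = 1.059 mol
Mg²⁺ + 2e⁻ → Mg, so n(Mg) = 1.059 / 2 = 0.5295 mol
m = 0.5295 × 24.31 = 12.9 g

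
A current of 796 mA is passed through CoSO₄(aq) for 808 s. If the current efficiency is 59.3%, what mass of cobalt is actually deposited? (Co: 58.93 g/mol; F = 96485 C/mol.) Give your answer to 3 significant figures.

0.116 g

Q = 0.796 × 808 = 643.2 C
n(e⁻) = 643.2 / 96485 = 0.006666 mol
Co²⁺ + 2e⁻ → Co, so theoretical m(Co) = 0.003333 × 58.93 = 0.1964 g
Actual mass = 59.3% × 0.1964 = 0.116 g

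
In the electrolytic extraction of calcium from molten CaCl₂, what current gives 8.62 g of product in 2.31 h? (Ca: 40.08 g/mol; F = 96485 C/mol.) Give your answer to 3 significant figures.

4.99 A

n(Ca) = 8.62 / 40.08 = 0.2151 mol
Ca²⁺ + 2e⁻ → Ca, so n(e⁻) = 2 × 0.2151 = 0.4302 mol
Q = 0.4302 × 96485 = 41510 C
I = Q / t = 41510 / 8316 s = 4.99 A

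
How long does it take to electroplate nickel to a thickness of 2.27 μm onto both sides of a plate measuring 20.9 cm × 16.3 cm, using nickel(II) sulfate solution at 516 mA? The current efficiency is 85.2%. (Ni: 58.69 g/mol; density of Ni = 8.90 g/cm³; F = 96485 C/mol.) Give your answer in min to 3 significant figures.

172 min

Plated area = 2 × 20.9 × 16.3 = 681.3 cm²
Volume = 681.3 × 2.27×10⁻⁴ cm = 0.1547 cm³
m(Ni) = 0.1547 × 8.90 = 1.377 g
n(Ni) = 1.377 / 58.69 = 0.02346 mol; n(e⁻) = 2 × 0.02346 = 0.04692 mol
Q = 0.04692 × 96485 / 0.852 = 5313 C
t = 5313 / 0.516 = 10300 s = 172 min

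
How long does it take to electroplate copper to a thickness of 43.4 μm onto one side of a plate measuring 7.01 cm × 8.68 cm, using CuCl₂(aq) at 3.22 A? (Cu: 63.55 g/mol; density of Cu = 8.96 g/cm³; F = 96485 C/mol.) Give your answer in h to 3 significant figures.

Plated area = 7.01 × 8.68 = 60.85 cm²
Volume = 60.85 × 43.4×10⁻⁴ cm = 0.2641 cm³
m(Cu) = 0.2641 × 8.96 = 2.366 g
n(Cu) = 2.366 / 63.55 = 0.03723 mol; n(e⁻) = 2 × 0.03723 = 0.07446 mol
Q = 0.07446 × 96485 = 7184 C
t = 7184 / 3.22 = 2231 s = 0.620 h

0.620 h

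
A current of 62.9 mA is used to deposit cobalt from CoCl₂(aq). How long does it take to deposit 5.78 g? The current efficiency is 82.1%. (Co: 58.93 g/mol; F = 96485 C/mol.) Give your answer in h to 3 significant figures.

n(Co) = 5.78 / 58.93 = 0.09808 mol
Co²⁺ + 2e⁻ → Co, so n(e⁻) = 2 × 0.09808 = 0.1962 mol
Q = 0.1962 × 96485 / 0.821 = 23060 C
t = Q / I = 23060 / 0.0629 = 3.666×10^5 s = 102 h

102 h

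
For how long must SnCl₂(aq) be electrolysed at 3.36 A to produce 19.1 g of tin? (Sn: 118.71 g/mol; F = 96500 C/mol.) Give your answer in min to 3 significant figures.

154 min

n(Sn) = 19.1 / 118.71 = 0.1609 mol
Sn²⁺ + 2e⁻ → Sn, so n(e⁻) = 2 × 0.1609 = 0.3218 mol
Q = 0.3218 × 96500 = 31050 C
t = Q / I = 31050 / 3.36 = 9241 s = 154 min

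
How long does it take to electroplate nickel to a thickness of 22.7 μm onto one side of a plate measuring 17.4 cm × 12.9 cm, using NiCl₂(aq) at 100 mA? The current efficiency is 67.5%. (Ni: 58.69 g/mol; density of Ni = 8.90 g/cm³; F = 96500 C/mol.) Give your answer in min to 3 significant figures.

Plated area = 17.4 × 12.9 = 224.5 cm²
Volume = 224.5 × 22.7×10⁻⁴ cm = 0.5096 cm³
m(Ni) = 0.5096 × 8.90 = 4.535 g
n(Ni) = 4.535 / 58.69 = 0.07727 mol; n(e⁻) = 2 × 0.07727 = 0.1545 mol
Q = 0.1545 × 96500 / 0.675 = 22090 C
t = 22090 / 0.100 = 2.209×10^5 s = 3680 min

3680 min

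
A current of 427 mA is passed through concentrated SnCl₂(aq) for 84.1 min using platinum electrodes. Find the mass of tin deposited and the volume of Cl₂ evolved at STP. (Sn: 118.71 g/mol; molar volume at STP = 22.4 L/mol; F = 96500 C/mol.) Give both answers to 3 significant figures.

Q = 0.427 × 5046 = 2155 C; n(e⁻) = 2155 / 96500 = 0.02233 mol
Cathode: Sn²⁺ + 2e⁻ → Sn → n(Sn) = 0.02233/2 = 0.01117 mol → 1.33 g
Anode: 2Cl⁻ → Cl₂ + 2e⁻ → n(Cl₂) = 0.02233/2 = 0.01117 mol → 0.250 L

1.33 g Sn; 0.250 L Cl₂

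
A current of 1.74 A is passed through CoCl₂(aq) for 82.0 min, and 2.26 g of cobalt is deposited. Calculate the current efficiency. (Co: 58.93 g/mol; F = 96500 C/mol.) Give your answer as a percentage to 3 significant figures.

Q = 1.74 × 4920 = 8561 C
n(e⁻) = 8561 / 96500 = 0.08872 mol
Co²⁺ + 2e⁻ → Co, so theoretical n(Co) = 0.04436 mol → 2.614 g
Efficiency = 2.26 / 2.614 = 0.8646 = 86.5%

86.5%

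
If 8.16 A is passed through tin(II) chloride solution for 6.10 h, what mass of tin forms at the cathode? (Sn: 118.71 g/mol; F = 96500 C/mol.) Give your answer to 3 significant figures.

110 g

Q = 8.16 A × 21960 s = 1.792×10^5 C
Moles of electrons = 1.792×10^5 / 96500 = 1.857 mol
Sn²⁺ + 2e⁻ → Sn, so n(Sn) = 1.857 / 2 = 0.9285 mol
m = 0.9285 × 118.71 = 110 g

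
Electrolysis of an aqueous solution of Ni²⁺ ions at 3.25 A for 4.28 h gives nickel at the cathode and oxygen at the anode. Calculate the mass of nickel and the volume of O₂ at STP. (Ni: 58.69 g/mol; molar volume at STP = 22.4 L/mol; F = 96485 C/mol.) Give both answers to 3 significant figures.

15.2 g Ni; 2.91 L O₂

Q = 3.25 × 15408 = 50080 C; n(e⁻) = 50080 / 96485 = 0.5190 mol
Cathode: Ni²⁺ + 2e⁻ → Ni → n(Ni) = 0.5190/2 = 0.2595 mol → 15.2 g
Anode: 2H₂O → O₂ + 4H⁺ + 4e⁻ → n(O₂) = 0.5190/4 = 0.1298 mol → 2.91 L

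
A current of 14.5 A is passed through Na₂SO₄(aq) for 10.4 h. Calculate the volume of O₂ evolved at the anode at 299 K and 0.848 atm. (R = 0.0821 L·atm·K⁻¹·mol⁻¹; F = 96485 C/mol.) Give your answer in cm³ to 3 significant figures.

Q = 14.5 A × 37440 s = 5.429×10^5 C
n(e⁻) = 5.429×10^5 / 96485 = 5.627 mol
2H₂O → O₂ + 4H⁺ + 4e⁻, so n(O₂) = 5.627 / 4 = 1.407 mol
V = nRT/P = 1.407 × 0.0821 × 299 / 0.848 = 40.73 L
= 40700 cm³

40700 cm³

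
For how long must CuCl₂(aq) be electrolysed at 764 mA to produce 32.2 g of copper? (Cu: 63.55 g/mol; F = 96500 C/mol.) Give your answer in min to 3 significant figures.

n(Cu) = 32.2 / 63.55 = 0.5067 mol
Cu²⁺ + 2e⁻ → Cu, so n(e⁻) = 2 × 0.5067 = 1.013 mol
Q = 1.013 × 96500 = 97750 C
t = Q / I = 97750 / 0.764 = 1.279×10^5 s = 2130 min

2130 min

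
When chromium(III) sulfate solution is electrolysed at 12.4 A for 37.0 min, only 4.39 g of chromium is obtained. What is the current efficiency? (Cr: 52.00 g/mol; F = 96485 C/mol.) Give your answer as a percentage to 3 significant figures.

Q = 12.4 × 2220 = 27530 C
n(e⁻) = 27530 / 96485 = 0.2853 mol
Cr³⁺ + 3e⁻ → Cr, so theoretical n(Cr) = 0.09510 mol → 4.945 g
Efficiency = 4.39 / 4.945 = 0.8878 = 88.8%

88.8%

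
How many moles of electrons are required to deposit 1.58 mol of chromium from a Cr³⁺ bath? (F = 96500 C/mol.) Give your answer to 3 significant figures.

4.74 mol

Cr³⁺ + 3e⁻ → Cr, so n(e⁻) = 3 × 1.58 = 4.740 mol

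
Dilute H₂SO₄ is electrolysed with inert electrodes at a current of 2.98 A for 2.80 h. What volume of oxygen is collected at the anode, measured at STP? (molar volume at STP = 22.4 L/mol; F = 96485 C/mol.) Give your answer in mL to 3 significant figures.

1740 mL

Charge passed = 2.98 × 10080 = 30040 C
n(e⁻) = Q/F = 30040/96485 = 0.3113 mol
2H₂O → O₂ + 4H⁺ + 4e⁻, so n(O₂) = 0.3113 / 4 = 0.07783 mol
V = 0.07783 × 22.4 = 1.743 L
= 1740 mL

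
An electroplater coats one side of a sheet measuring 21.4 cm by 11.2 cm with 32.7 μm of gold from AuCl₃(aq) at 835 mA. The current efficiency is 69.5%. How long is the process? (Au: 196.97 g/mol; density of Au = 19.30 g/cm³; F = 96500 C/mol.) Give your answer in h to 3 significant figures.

Plated area = 21.4 × 11.2 = 239.7 cm²
Volume = 239.7 × 32.7×10⁻⁴ cm = 0.7838 cm³
m(Au) = 0.7838 × 19.30 = 15.13 g
n(Au) = 15.13 / 196.97 = 0.07681 mol; n(e⁻) = 3 × 0.07681 = 0.2304 mol
Q = 0.2304 × 96500 / 0.695 = 31990 C
t = 31990 / 0.835 = 38310 s = 10.6 h

10.6 h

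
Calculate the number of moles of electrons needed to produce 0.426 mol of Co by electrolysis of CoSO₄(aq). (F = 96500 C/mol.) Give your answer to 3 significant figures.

Co²⁺ + 2e⁻ → Co, so n(e⁻) = 2 × 0.426 = 0.8520 mol

0.852 mol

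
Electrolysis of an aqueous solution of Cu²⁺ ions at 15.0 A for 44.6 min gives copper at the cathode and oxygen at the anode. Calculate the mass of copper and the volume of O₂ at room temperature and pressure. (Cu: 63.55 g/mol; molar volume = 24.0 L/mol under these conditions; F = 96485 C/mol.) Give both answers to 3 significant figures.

13.2 g Cu; 2.50 L O₂

Q = 15.0 × 2676 = 40140 C; n(e⁻) = 40140 / 96485 = 0.4160 mol
Cathode: Cu²⁺ + 2e⁻ → Cu → n(Cu) = 0.4160/2 = 0.2080 mol → 13.2 g
Anode: 2H₂O → O₂ + 4H⁺ + 4e⁻ → n(O₂) = 0.4160/4 = 0.1040 mol → 2.50 L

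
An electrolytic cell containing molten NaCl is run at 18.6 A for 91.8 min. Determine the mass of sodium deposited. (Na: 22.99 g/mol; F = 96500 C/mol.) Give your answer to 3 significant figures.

24.4 g

Q = 18.6 A × 5508 s = 1.024×10^5 C
n(e⁻) = Q/F = 1.024×10^5/96500 = 1.061 mol
Na⁺ + e⁻ → Na, so n(Na) = 1.061 mol
m = 1.061 × 22.99 = 24.4 g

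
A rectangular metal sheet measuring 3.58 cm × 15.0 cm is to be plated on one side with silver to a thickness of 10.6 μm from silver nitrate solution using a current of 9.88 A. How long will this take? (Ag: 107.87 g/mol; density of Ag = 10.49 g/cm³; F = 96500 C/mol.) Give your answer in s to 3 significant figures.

Plated area = 3.58 × 15.0 = 53.70 cm²
Volume = 53.70 × 10.6×10⁻⁴ cm = 0.05692 cm³
m(Ag) = 0.05692 × 10.49 = 0.5971 g
n(Ag) = 0.5971 / 107.87 = 0.005535 mol; n(e⁻) = 0.005535 mol
Q = 0.005535 × 96500 = 534.1 C
t = 534.1 / 9.88 = 54.06 s

54.1 s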